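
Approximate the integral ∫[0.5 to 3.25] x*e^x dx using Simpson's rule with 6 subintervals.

f(x) = x*e^x
a = 0.5, b = 3.25, n = 6
h = (b - a)/n = 0.458333

Simpson's rule: (h/3)[f(x₀) + 4f(x₁) + 2f(x₂) + ... + f(xₙ)]

x_0 = 0.5000, f(x_0) = 0.824361, coefficient = 1
x_1 = 0.9583, f(x_1) = 2.498708, coefficient = 4
x_2 = 1.4167, f(x_2) = 5.841417, coefficient = 2
x_3 = 1.8750, f(x_3) = 12.226536, coefficient = 4
x_4 = 2.3333, f(x_4) = 24.061937, coefficient = 2
x_5 = 2.7917, f(x_5) = 45.526995, coefficient = 4
x_6 = 3.2500, f(x_6) = 83.818605, coefficient = 1

I ≈ (0.458333/3) × 385.458628 = 58.889513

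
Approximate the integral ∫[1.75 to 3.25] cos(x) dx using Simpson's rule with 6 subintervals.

f(x) = cos(x)
a = 1.75, b = 3.25, n = 6
h = (b - a)/n = 0.250000

Simpson's rule: (h/3)[f(x₀) + 4f(x₁) + 2f(x₂) + ... + f(xₙ)]

x_0 = 1.7500, f(x_0) = -0.178246, coefficient = 1
x_1 = 2.0000, f(x_1) = -0.416147, coefficient = 4
x_2 = 2.2500, f(x_2) = -0.628174, coefficient = 2
x_3 = 2.5000, f(x_3) = -0.801144, coefficient = 4
x_4 = 2.7500, f(x_4) = -0.924302, coefficient = 2
x_5 = 3.0000, f(x_5) = -0.989992, coefficient = 4
x_6 = 3.2500, f(x_6) = -0.994130, coefficient = 1

I ≈ (0.250000/3) × -13.106460 = -1.092205
Exact value: -1.092181
Error: 0.000024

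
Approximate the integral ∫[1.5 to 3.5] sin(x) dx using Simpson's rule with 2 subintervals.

f(x) = sin(x)
a = 1.5, b = 3.5, n = 2
h = (b - a)/n = 1.000000

Simpson's rule: (h/3)[f(x₀) + 4f(x₁) + 2f(x₂) + ... + f(xₙ)]

x_0 = 1.5000, f(x_0) = 0.997495, coefficient = 1
x_1 = 2.5000, f(x_1) = 0.598472, coefficient = 4
x_2 = 3.5000, f(x_2) = -0.350783, coefficient = 1

I ≈ (1.000000/3) × 3.040600 = 1.013533
Exact value: 1.007194
Error: 0.006340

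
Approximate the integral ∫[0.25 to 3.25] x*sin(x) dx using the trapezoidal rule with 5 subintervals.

f(x) = x*sin(x)
a = 0.25, b = 3.25, n = 5
h = (b - a)/n = 0.600000

Trapezoidal rule: (h/2)[f(x₀) + 2f(x₁) + 2f(x₂) + ... + f(xₙ)]

x_0 = 0.2500, f(x_0) = 0.061851, coefficient = 1
x_1 = 0.8500, f(x_1) = 0.638588, coefficient = 2
x_2 = 1.4500, f(x_2) = 1.439434, coefficient = 2
x_3 = 2.0500, f(x_3) = 1.819093, coefficient = 2
x_4 = 2.6500, f(x_4) = 1.250881, coefficient = 2
x_5 = 3.2500, f(x_5) = -0.351634, coefficient = 1

I ≈ (0.600000/2) × 10.006209 = 3.001863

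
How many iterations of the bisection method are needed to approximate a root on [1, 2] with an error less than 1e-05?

We need (b-a)/2^n ≤ 1e-05
(2 - 1)/2^n ≤ 1e-05
1/2^n ≤ 1e-05
2^n ≥ 100000
n ≥ log₂(100000) = 16.61
n ≥ 17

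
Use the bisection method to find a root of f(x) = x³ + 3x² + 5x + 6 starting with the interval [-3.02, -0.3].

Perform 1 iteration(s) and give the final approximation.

f(x) = x³ + 3x² + 5x + 6
Initial interval: [-3.02, -0.3]

Iteration 1:
  c_1 = (-3.020000 + (-0.300000))/2 = -1.660000
  f(c_1) = f(-1.660000) = 1.392504
  f(a) × f(c) < 0, new interval: [-3.020000, -1.660000]

After 1 iteration(s), the approximation is c_1 = -1.660000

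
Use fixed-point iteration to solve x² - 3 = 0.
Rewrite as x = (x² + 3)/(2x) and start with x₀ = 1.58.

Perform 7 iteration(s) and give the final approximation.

Equation: x² - 3 = 0
Fixed-point form: x = (x² + 3)/(2x)
x₀ = 1.58

x_1 = g(1.580000) = 1.739367
x_2 = g(1.739367) = 1.732066
x_3 = g(1.732066) = 1.732051
x_4 = g(1.732051) = 1.732051
x_5 = g(1.732051) = 1.732051
x_6 = g(1.732051) = 1.732051
x_7 = g(1.732051) = 1.732051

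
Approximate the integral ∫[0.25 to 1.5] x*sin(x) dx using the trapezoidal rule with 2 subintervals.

f(x) = x*sin(x)
a = 0.25, b = 1.5, n = 2
h = (b - a)/n = 0.625000

Trapezoidal rule: (h/2)[f(x₀) + 2f(x₁) + 2f(x₂) + ... + f(xₙ)]

x_0 = 0.2500, f(x_0) = 0.061851, coefficient = 1
x_1 = 0.8750, f(x_1) = 0.671601, coefficient = 2
x_2 = 1.5000, f(x_2) = 1.496242, coefficient = 1

I ≈ (0.625000/2) × 2.901295 = 0.906655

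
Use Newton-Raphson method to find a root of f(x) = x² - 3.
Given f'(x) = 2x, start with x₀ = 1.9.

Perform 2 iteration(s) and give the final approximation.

f(x) = x² - 3
f'(x) = 2x
x₀ = 1.9

Newton-Raphson formula: x_{n+1} = x_n - f(x_n)/f'(x_n)

Iteration 1:
  f(1.900000) = 0.610000
  f'(1.900000) = 3.800000
  x_1 = 1.900000 - 0.610000/3.800000 = 1.739474
Iteration 2:
  f(1.739474) = 0.025769
  f'(1.739474) = 3.478947
  x_2 = 1.739474 - 0.025769/3.478947 = 1.732067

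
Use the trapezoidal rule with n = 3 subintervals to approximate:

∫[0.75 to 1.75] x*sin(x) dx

f(x) = x*sin(x)
a = 0.75, b = 1.75, n = 3
h = (b - a)/n = 0.333333

Trapezoidal rule: (h/2)[f(x₀) + 2f(x₁) + 2f(x₂) + ... + f(xₙ)]

x_0 = 0.7500, f(x_0) = 0.511229, coefficient = 1
x_1 = 1.0833, f(x_1) = 0.957151, coefficient = 2
x_2 = 1.4167, f(x_2) = 1.399873, coefficient = 2
x_3 = 1.7500, f(x_3) = 1.721975, coefficient = 1

I ≈ (0.333333/2) × 6.947252 = 1.157875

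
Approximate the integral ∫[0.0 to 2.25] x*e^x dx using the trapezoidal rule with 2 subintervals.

f(x) = x*e^x
a = 0.0, b = 2.25, n = 2
h = (b - a)/n = 1.125000

Trapezoidal rule: (h/2)[f(x₀) + 2f(x₁) + 2f(x₂) + ... + f(xₙ)]

x_0 = 0.0000, f(x_0) = 0.000000, coefficient = 1
x_1 = 1.1250, f(x_1) = 3.465244, coefficient = 2
x_2 = 2.2500, f(x_2) = 21.347406, coefficient = 1

I ≈ (1.125000/2) × 28.277894 = 15.906315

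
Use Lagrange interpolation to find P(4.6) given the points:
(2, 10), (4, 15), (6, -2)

Lagrange interpolation formula:
P(x) = Σ yᵢ × Lᵢ(x)
where Lᵢ(x) = Π_{j≠i} (x - xⱼ)/(xᵢ - xⱼ)

L_0(4.6) = (4.6 - 4)/(2 - 4) × (4.6 - 6)/(2 - 6) = -0.105000
L_1(4.6) = (4.6 - 2)/(4 - 2) × (4.6 - 6)/(4 - 6) = 0.910000
L_2(4.6) = (4.6 - 2)/(6 - 2) × (4.6 - 4)/(6 - 4) = 0.195000

P(4.6) = 10×L_0(4.6) + 15×L_1(4.6) + (-2)×L_2(4.6)
P(4.6) = 12.210000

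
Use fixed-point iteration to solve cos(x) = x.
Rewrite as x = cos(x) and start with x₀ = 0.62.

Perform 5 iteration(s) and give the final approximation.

Equation: cos(x) = x
Fixed-point form: x = cos(x)
x₀ = 0.62

x_1 = g(0.620000) = 0.813878
x_2 = g(0.813878) = 0.686684
x_3 = g(0.686684) = 0.773352
x_4 = g(0.773352) = 0.715573
x_5 = g(0.715573) = 0.754718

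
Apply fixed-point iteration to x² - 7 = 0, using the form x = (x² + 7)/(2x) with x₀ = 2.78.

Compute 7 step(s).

Equation: x² - 7 = 0
Fixed-point form: x = (x² + 7)/(2x)
x₀ = 2.78

x_1 = g(2.780000) = 2.648993
x_2 = g(2.648993) = 2.645753
x_3 = g(2.645753) = 2.645751
x_4 = g(2.645751) = 2.645751
x_5 = g(2.645751) = 2.645751
x_6 = g(2.645751) = 2.645751
x_7 = g(2.645751) = 2.645751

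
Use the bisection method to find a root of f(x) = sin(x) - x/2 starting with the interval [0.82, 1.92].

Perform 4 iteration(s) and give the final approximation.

f(x) = sin(x) - x/2
Initial interval: [0.82, 1.92]

Iteration 1:
  c_1 = (0.820000 + 1.920000)/2 = 1.370000
  f(c_1) = f(1.370000) = 0.294908
  f(a) × f(c) ≥ 0, new interval: [1.370000, 1.920000]
Iteration 2:
  c_2 = (1.370000 + 1.920000)/2 = 1.645000
  f(c_2) = f(1.645000) = 0.174748
  f(a) × f(c) ≥ 0, new interval: [1.645000, 1.920000]
Iteration 3:
  c_3 = (1.645000 + 1.920000)/2 = 1.782500
  f(c_3) = f(1.782500) = 0.086424
  f(a) × f(c) ≥ 0, new interval: [1.782500, 1.920000]
Iteration 4:
  c_4 = (1.782500 + 1.920000)/2 = 1.851250
  f(c_4) = f(1.851250) = 0.035305
  f(a) × f(c) ≥ 0, new interval: [1.851250, 1.920000]

After 4 iteration(s), the approximation is c_4 = 1.851250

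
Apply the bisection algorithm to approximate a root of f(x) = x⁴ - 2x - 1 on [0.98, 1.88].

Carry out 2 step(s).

f(x) = x⁴ - 2x - 1
Initial interval: [0.98, 1.88]

Iteration 1:
  c_1 = (0.980000 + 1.880000)/2 = 1.430000
  f(c_1) = f(1.430000) = 0.321616
  f(a) × f(c) < 0, new interval: [0.980000, 1.430000]
Iteration 2:
  c_2 = (0.980000 + 1.430000)/2 = 1.205000
  f(c_2) = f(1.205000) = -1.301623
  f(a) × f(c) ≥ 0, new interval: [1.205000, 1.430000]

After 2 iteration(s), the approximation is c_2 = 1.205000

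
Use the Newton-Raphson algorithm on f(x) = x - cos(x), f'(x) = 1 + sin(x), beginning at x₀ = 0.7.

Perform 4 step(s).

f(x) = x - cos(x)
f'(x) = 1 + sin(x)
x₀ = 0.7

Newton-Raphson formula: x_{n+1} = x_n - f(x_n)/f'(x_n)

Iteration 1:
  f(0.700000) = -0.064842
  f'(0.700000) = 1.644218
  x_1 = 0.700000 - (-0.064842)/1.644218 = 0.739436
Iteration 2:
  f(0.739436) = 0.000588
  f'(0.739436) = 1.673872
  x_2 = 0.739436 - 0.000588/1.673872 = 0.739085
Iteration 3:
  f(0.739085) = 0.000000
  f'(0.739085) = 1.673612
  x_3 = 0.739085 - 0.000000/1.673612 = 0.739085
Iteration 4:
  f(0.739085) = 0.000000
  f'(0.739085) = 1.673612
  x_4 = 0.739085 - 0.000000/1.673612 = 0.739085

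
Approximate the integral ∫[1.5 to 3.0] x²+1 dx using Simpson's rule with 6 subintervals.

f(x) = x²+1
a = 1.5, b = 3.0, n = 6
h = (b - a)/n = 0.250000

Simpson's rule: (h/3)[f(x₀) + 4f(x₁) + 2f(x₂) + ... + f(xₙ)]

x_0 = 1.5000, f(x_0) = 3.250000, coefficient = 1
x_1 = 1.7500, f(x_1) = 4.062500, coefficient = 4
x_2 = 2.0000, f(x_2) = 5.000000, coefficient = 2
x_3 = 2.2500, f(x_3) = 6.062500, coefficient = 4
x_4 = 2.5000, f(x_4) = 7.250000, coefficient = 2
x_5 = 2.7500, f(x_5) = 8.562500, coefficient = 4
x_6 = 3.0000, f(x_6) = 10.000000, coefficient = 1

I ≈ (0.250000/3) × 112.500000 = 9.375000
Exact value: 9.375000
Error: 0.000000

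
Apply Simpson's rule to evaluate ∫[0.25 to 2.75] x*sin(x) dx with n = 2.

f(x) = x*sin(x)
a = 0.25, b = 2.75, n = 2
h = (b - a)/n = 1.250000

Simpson's rule: (h/3)[f(x₀) + 4f(x₁) + 2f(x₂) + ... + f(xₙ)]

x_0 = 0.2500, f(x_0) = 0.061851, coefficient = 1
x_1 = 1.5000, f(x_1) = 1.496242, coefficient = 4
x_2 = 2.7500, f(x_2) = 1.049568, coefficient = 1

I ≈ (1.250000/3) × 7.096389 = 2.956829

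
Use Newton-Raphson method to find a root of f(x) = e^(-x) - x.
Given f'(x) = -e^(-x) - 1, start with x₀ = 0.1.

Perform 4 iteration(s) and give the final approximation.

f(x) = e^(-x) - x
f'(x) = -e^(-x) - 1
x₀ = 0.1

Newton-Raphson formula: x_{n+1} = x_n - f(x_n)/f'(x_n)

Iteration 1:
  f(0.100000) = 0.804837
  f'(0.100000) = -1.904837
  x_1 = 0.100000 - 0.804837/(-1.904837) = 0.522523
Iteration 2:
  f(0.522523) = 0.070500
  f'(0.522523) = -1.593023
  x_2 = 0.522523 - 0.070500/(-1.593023) = 0.566778
Iteration 3:
  f(0.566778) = 0.000572
  f'(0.566778) = -1.567350
  x_3 = 0.566778 - 0.000572/(-1.567350) = 0.567143
Iteration 4:
  f(0.567143) = 0.000000
  f'(0.567143) = -1.567143
  x_4 = 0.567143 - 0.000000/(-1.567143) = 0.567143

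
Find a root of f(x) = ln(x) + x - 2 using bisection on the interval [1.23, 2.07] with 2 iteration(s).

f(x) = ln(x) + x - 2
Initial interval: [1.23, 2.07]

Iteration 1:
  c_1 = (1.230000 + 2.070000)/2 = 1.650000
  f(c_1) = f(1.650000) = 0.150775
  f(a) × f(c) < 0, new interval: [1.230000, 1.650000]
Iteration 2:
  c_2 = (1.230000 + 1.650000)/2 = 1.440000
  f(c_2) = f(1.440000) = -0.195357
  f(a) × f(c) ≥ 0, new interval: [1.440000, 1.650000]

After 2 iteration(s), the approximation is c_2 = 1.440000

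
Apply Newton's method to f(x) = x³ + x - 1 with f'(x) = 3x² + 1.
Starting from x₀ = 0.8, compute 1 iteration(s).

f(x) = x³ + x - 1
f'(x) = 3x² + 1
x₀ = 0.8

Newton-Raphson formula: x_{n+1} = x_n - f(x_n)/f'(x_n)

Iteration 1:
  f(0.800000) = 0.312000
  f'(0.800000) = 2.920000
  x_1 = 0.800000 - 0.312000/2.920000 = 0.693151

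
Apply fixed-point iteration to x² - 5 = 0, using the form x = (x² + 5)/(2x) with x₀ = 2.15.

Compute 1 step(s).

Equation: x² - 5 = 0
Fixed-point form: x = (x² + 5)/(2x)
x₀ = 2.15

x_1 = g(2.150000) = 2.237791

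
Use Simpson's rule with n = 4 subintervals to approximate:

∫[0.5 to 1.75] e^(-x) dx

f(x) = e^(-x)
a = 0.5, b = 1.75, n = 4
h = (b - a)/n = 0.312500

Simpson's rule: (h/3)[f(x₀) + 4f(x₁) + 2f(x₂) + ... + f(xₙ)]

x_0 = 0.5000, f(x_0) = 0.606531, coefficient = 1
x_1 = 0.8125, f(x_1) = 0.443747, coefficient = 4
x_2 = 1.1250, f(x_2) = 0.324652, coefficient = 2
x_3 = 1.4375, f(x_3) = 0.237521, coefficient = 4
x_4 = 1.7500, f(x_4) = 0.173774, coefficient = 1

I ≈ (0.312500/3) × 4.154682 = 0.432779
Exact value: 0.432757
Error: 0.000023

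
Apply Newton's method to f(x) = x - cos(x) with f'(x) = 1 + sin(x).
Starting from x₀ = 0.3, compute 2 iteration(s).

f(x) = x - cos(x)
f'(x) = 1 + sin(x)
x₀ = 0.3

Newton-Raphson formula: x_{n+1} = x_n - f(x_n)/f'(x_n)

Iteration 1:
  f(0.300000) = -0.655336
  f'(0.300000) = 1.295520
  x_1 = 0.300000 - (-0.655336)/1.295520 = 0.805848
Iteration 2:
  f(0.805848) = 0.113349
  f'(0.805848) = 1.721418
  x_2 = 0.805848 - 0.113349/1.721418 = 0.740002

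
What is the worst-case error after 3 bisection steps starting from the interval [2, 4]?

Bisection error bound: |error| ≤ (b-a)/2^n
|error| ≤ (4 - 2)/2^3 = 2/2^3
|error| ≤ 0.2500000000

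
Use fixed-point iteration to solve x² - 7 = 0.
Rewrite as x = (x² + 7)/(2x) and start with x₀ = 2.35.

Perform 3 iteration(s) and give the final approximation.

Equation: x² - 7 = 0
Fixed-point form: x = (x² + 7)/(2x)
x₀ = 2.35

x_1 = g(2.350000) = 2.664362
x_2 = g(2.664362) = 2.645816
x_3 = g(2.645816) = 2.645751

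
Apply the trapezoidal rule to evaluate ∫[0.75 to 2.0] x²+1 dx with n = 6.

f(x) = x²+1
a = 0.75, b = 2.0, n = 6
h = (b - a)/n = 0.208333

Trapezoidal rule: (h/2)[f(x₀) + 2f(x₁) + 2f(x₂) + ... + f(xₙ)]

x_0 = 0.7500, f(x_0) = 1.562500, coefficient = 1
x_1 = 0.9583, f(x_1) = 1.918403, coefficient = 2
x_2 = 1.1667, f(x_2) = 2.361111, coefficient = 2
x_3 = 1.3750, f(x_3) = 2.890625, coefficient = 2
x_4 = 1.5833, f(x_4) = 3.506944, coefficient = 2
x_5 = 1.7917, f(x_5) = 4.210069, coefficient = 2
x_6 = 2.0000, f(x_6) = 5.000000, coefficient = 1

I ≈ (0.208333/2) × 36.336806 = 3.785084
Exact value: 3.776042
Error: 0.009042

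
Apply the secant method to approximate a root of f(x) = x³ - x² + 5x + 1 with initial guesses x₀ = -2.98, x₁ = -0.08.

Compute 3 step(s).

f(x) = x³ - x² + 5x + 1
x₀ = -2.98, x₁ = -0.08

Secant formula: x_{n+1} = x_n - f(x_n)(x_n - x_{n-1})/(f(x_n) - f(x_{n-1}))

Iteration 1:
  f(-2.980000) = -49.243992
  f(-0.080000) = 0.593088
  x_2 = -0.080000 - 0.593088×(-0.080000 - (-2.980000))/(0.593088 - (-49.243992))
       = -0.114512
Iteration 2:
  f(-0.080000) = 0.593088
  f(-0.114512) = 0.412828
  x_3 = -0.114512 - 0.412828×(-0.114512 - (-0.080000))/(0.412828 - 0.593088)
       = -0.193549
Iteration 3:
  f(-0.114512) = 0.412828
  f(-0.193549) = -0.012457
  x_4 = -0.193549 - (-0.012457)×(-0.193549 - (-0.114512))/(-0.012457 - 0.412828)
       = -0.191234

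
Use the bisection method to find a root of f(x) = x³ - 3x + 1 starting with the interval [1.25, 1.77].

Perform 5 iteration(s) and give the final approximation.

f(x) = x³ - 3x + 1
Initial interval: [1.25, 1.77]

Iteration 1:
  c_1 = (1.250000 + 1.770000)/2 = 1.510000
  f(c_1) = f(1.510000) = -0.087049
  f(a) × f(c) ≥ 0, new interval: [1.510000, 1.770000]
Iteration 2:
  c_2 = (1.510000 + 1.770000)/2 = 1.640000
  f(c_2) = f(1.640000) = 0.490944
  f(a) × f(c) < 0, new interval: [1.510000, 1.640000]
Iteration 3:
  c_3 = (1.510000 + 1.640000)/2 = 1.575000
  f(c_3) = f(1.575000) = 0.181984
  f(a) × f(c) < 0, new interval: [1.510000, 1.575000]
Iteration 4:
  c_4 = (1.510000 + 1.575000)/2 = 1.542500
  f(c_4) = f(1.542500) = 0.042580
  f(a) × f(c) < 0, new interval: [1.510000, 1.542500]
Iteration 5:
  c_5 = (1.510000 + 1.542500)/2 = 1.526250
  f(c_5) = f(1.526250) = -0.023444
  f(a) × f(c) ≥ 0, new interval: [1.526250, 1.542500]

After 5 iteration(s), the approximation is c_5 = 1.526250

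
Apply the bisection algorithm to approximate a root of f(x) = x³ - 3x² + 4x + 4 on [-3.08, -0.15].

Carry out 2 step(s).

f(x) = x³ - 3x² + 4x + 4
Initial interval: [-3.08, -0.15]

Iteration 1:
  c_1 = (-3.080000 + (-0.150000))/2 = -1.615000
  f(c_1) = f(-1.615000) = -14.496958
  f(a) × f(c) ≥ 0, new interval: [-1.615000, -0.150000]
Iteration 2:
  c_2 = (-1.615000 + (-0.150000))/2 = -0.882500
  f(c_2) = f(-0.882500) = -2.553715
  f(a) × f(c) ≥ 0, new interval: [-0.882500, -0.150000]

After 2 iteration(s), the approximation is c_2 = -0.882500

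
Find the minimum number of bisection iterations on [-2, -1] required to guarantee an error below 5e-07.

We need (b-a)/2^n ≤ 5e-07
(-1 - (-2))/2^n ≤ 5e-07
1/2^n ≤ 5e-07
2^n ≥ 2000000
n ≥ log₂(2000000) = 20.93
n ≥ 21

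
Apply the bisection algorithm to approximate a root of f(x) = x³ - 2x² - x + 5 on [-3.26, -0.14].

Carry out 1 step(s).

f(x) = x³ - 2x² - x + 5
Initial interval: [-3.26, -0.14]

Iteration 1:
  c_1 = (-3.260000 + (-0.140000))/2 = -1.700000
  f(c_1) = f(-1.700000) = -3.993000
  f(a) × f(c) ≥ 0, new interval: [-1.700000, -0.140000]

After 1 iteration(s), the approximation is c_1 = -1.700000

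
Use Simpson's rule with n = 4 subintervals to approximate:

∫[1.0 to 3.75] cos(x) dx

f(x) = cos(x)
a = 1.0, b = 3.75, n = 4
h = (b - a)/n = 0.687500

Simpson's rule: (h/3)[f(x₀) + 4f(x₁) + 2f(x₂) + ... + f(xₙ)]

x_0 = 1.0000, f(x_0) = 0.540302, coefficient = 1
x_1 = 1.6875, f(x_1) = -0.116439, coefficient = 4
x_2 = 2.3750, f(x_2) = -0.720278, coefficient = 2
x_3 = 3.0625, f(x_3) = -0.996874, coefficient = 4
x_4 = 3.7500, f(x_4) = -0.820559, coefficient = 1

I ≈ (0.687500/3) × -6.174065 = -1.414890
Exact value: -1.413032
Error: 0.001858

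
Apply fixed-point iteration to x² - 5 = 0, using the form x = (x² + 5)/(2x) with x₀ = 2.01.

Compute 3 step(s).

Equation: x² - 5 = 0
Fixed-point form: x = (x² + 5)/(2x)
x₀ = 2.01

x_1 = g(2.010000) = 2.248781
x_2 = g(2.248781) = 2.236104
x_3 = g(2.236104) = 2.236068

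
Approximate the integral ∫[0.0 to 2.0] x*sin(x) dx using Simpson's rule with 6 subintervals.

f(x) = x*sin(x)
a = 0.0, b = 2.0, n = 6
h = (b - a)/n = 0.333333

Simpson's rule: (h/3)[f(x₀) + 4f(x₁) + 2f(x₂) + ... + f(xₙ)]

x_0 = 0.0000, f(x_0) = 0.000000, coefficient = 1
x_1 = 0.3333, f(x_1) = 0.109065, coefficient = 4
x_2 = 0.6667, f(x_2) = 0.412247, coefficient = 2
x_3 = 1.0000, f(x_3) = 0.841471, coefficient = 4
x_4 = 1.3333, f(x_4) = 1.295917, coefficient = 2
x_5 = 1.6667, f(x_5) = 1.659013, coefficient = 4
x_6 = 2.0000, f(x_6) = 1.818595, coefficient = 1

I ≈ (0.333333/3) × 15.673119 = 1.741458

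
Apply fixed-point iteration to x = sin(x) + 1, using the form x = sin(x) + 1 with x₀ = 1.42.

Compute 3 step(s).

Equation: x = sin(x) + 1
Fixed-point form: x = sin(x) + 1
x₀ = 1.42

x_1 = g(1.420000) = 1.988652
x_2 = g(1.988652) = 1.913961
x_3 = g(1.913961) = 1.941694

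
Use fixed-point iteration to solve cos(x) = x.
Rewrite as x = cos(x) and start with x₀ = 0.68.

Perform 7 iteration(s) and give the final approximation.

Equation: cos(x) = x
Fixed-point form: x = cos(x)
x₀ = 0.68

x_1 = g(0.680000) = 0.777573
x_2 = g(0.777573) = 0.712618
x_3 = g(0.712618) = 0.756652
x_4 = g(0.756652) = 0.727138
x_5 = g(0.727138) = 0.747080
x_6 = g(0.747080) = 0.733676
x_7 = g(0.733676) = 0.742718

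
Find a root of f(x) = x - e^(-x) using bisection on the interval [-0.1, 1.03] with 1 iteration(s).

f(x) = x - e^(-x)
Initial interval: [-0.1, 1.03]

Iteration 1:
  c_1 = (-0.100000 + 1.030000)/2 = 0.465000
  f(c_1) = f(0.465000) = -0.163135
  f(a) × f(c) ≥ 0, new interval: [0.465000, 1.030000]

After 1 iteration(s), the approximation is c_1 = 0.465000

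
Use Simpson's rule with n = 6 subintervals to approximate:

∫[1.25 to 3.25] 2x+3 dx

f(x) = 2x+3
a = 1.25, b = 3.25, n = 6
h = (b - a)/n = 0.333333

Simpson's rule: (h/3)[f(x₀) + 4f(x₁) + 2f(x₂) + ... + f(xₙ)]

x_0 = 1.2500, f(x_0) = 5.500000, coefficient = 1
x_1 = 1.5833, f(x_1) = 6.166667, coefficient = 4
x_2 = 1.9167, f(x_2) = 6.833333, coefficient = 2
x_3 = 2.2500, f(x_3) = 7.500000, coefficient = 4
x_4 = 2.5833, f(x_4) = 8.166667, coefficient = 2
x_5 = 2.9167, f(x_5) = 8.833333, coefficient = 4
x_6 = 3.2500, f(x_6) = 9.500000, coefficient = 1

I ≈ (0.333333/3) × 135.000000 = 15.000000
Exact value: 15.000000
Error: 0.000000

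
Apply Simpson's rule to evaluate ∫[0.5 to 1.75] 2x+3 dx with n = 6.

f(x) = 2x+3
a = 0.5, b = 1.75, n = 6
h = (b - a)/n = 0.208333

Simpson's rule: (h/3)[f(x₀) + 4f(x₁) + 2f(x₂) + ... + f(xₙ)]

x_0 = 0.5000, f(x_0) = 4.000000, coefficient = 1
x_1 = 0.7083, f(x_1) = 4.416667, coefficient = 4
x_2 = 0.9167, f(x_2) = 4.833333, coefficient = 2
x_3 = 1.1250, f(x_3) = 5.250000, coefficient = 4
x_4 = 1.3333, f(x_4) = 5.666667, coefficient = 2
x_5 = 1.5417, f(x_5) = 6.083333, coefficient = 4
x_6 = 1.7500, f(x_6) = 6.500000, coefficient = 1

I ≈ (0.208333/3) × 94.500000 = 6.562500
Exact value: 6.562500
Error: 0.000000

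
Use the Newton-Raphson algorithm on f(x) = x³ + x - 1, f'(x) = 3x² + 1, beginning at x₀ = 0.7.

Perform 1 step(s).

f(x) = x³ + x - 1
f'(x) = 3x² + 1
x₀ = 0.7

Newton-Raphson formula: x_{n+1} = x_n - f(x_n)/f'(x_n)

Iteration 1:
  f(0.700000) = 0.043000
  f'(0.700000) = 2.470000
  x_1 = 0.700000 - 0.043000/2.470000 = 0.682591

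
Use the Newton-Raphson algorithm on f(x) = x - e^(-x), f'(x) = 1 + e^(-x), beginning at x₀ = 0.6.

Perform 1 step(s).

f(x) = x - e^(-x)
f'(x) = 1 + e^(-x)
x₀ = 0.6

Newton-Raphson formula: x_{n+1} = x_n - f(x_n)/f'(x_n)

Iteration 1:
  f(0.600000) = 0.051188
  f'(0.600000) = 1.548812
  x_1 = 0.600000 - 0.051188/1.548812 = 0.566950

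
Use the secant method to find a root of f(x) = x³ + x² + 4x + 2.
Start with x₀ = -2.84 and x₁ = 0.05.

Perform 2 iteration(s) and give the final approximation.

f(x) = x³ + x² + 4x + 2
x₀ = -2.84, x₁ = 0.05

Secant formula: x_{n+1} = x_n - f(x_n)(x_n - x_{n-1})/(f(x_n) - f(x_{n-1}))

Iteration 1:
  f(-2.840000) = -24.200704
  f(0.050000) = 2.202625
  x_2 = 0.050000 - 2.202625×(0.050000 - (-2.840000))/(2.202625 - (-24.200704))
       = -0.191090
Iteration 2:
  f(0.050000) = 2.202625
  f(-0.191090) = 1.265177
  x_3 = -0.191090 - 1.265177×(-0.191090 - 0.050000)/(1.265177 - 2.202625)
       = -0.516465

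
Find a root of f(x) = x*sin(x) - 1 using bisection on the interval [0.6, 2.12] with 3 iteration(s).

f(x) = x*sin(x) - 1
Initial interval: [0.6, 2.12]

Iteration 1:
  c_1 = (0.600000 + 2.120000)/2 = 1.360000
  f(c_1) = f(1.360000) = 0.329896
  f(a) × f(c) < 0, new interval: [0.600000, 1.360000]
Iteration 2:
  c_2 = (0.600000 + 1.360000)/2 = 0.980000
  f(c_2) = f(0.980000) = -0.186113
  f(a) × f(c) ≥ 0, new interval: [0.980000, 1.360000]
Iteration 3:
  c_3 = (0.980000 + 1.360000)/2 = 1.170000
  f(c_3) = f(1.170000) = 0.077278
  f(a) × f(c) < 0, new interval: [0.980000, 1.170000]

After 3 iteration(s), the approximation is c_3 = 1.170000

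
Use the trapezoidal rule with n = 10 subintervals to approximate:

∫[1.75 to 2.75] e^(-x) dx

f(x) = e^(-x)
a = 1.75, b = 2.75, n = 10
h = (b - a)/n = 0.100000

Trapezoidal rule: (h/2)[f(x₀) + 2f(x₁) + 2f(x₂) + ... + f(xₙ)]

x_0 = 1.7500, f(x_0) = 0.173774, coefficient = 1
x_1 = 1.8500, f(x_1) = 0.157237, coefficient = 2
x_2 = 1.9500, f(x_2) = 0.142274, coefficient = 2
x_3 = 2.0500, f(x_3) = 0.128735, coefficient = 2
x_4 = 2.1500, f(x_4) = 0.116484, coefficient = 2
x_5 = 2.2500, f(x_5) = 0.105399, coefficient = 2
x_6 = 2.3500, f(x_6) = 0.095369, coefficient = 2
x_7 = 2.4500, f(x_7) = 0.086294, coefficient = 2
x_8 = 2.5500, f(x_8) = 0.078082, coefficient = 2
x_9 = 2.6500, f(x_9) = 0.070651, coefficient = 2
x_10 = 2.7500, f(x_10) = 0.063928, coefficient = 1

I ≈ (0.100000/2) × 2.198752 = 0.109938
Exact value: 0.109846
Error: 0.000092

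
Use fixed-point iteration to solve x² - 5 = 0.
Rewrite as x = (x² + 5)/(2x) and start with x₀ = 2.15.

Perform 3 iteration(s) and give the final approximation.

Equation: x² - 5 = 0
Fixed-point form: x = (x² + 5)/(2x)
x₀ = 2.15

x_1 = g(2.150000) = 2.237791
x_2 = g(2.237791) = 2.236069
x_3 = g(2.236069) = 2.236068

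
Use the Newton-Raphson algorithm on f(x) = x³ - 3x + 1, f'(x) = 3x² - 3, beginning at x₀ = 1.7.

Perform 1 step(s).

f(x) = x³ - 3x + 1
f'(x) = 3x² - 3
x₀ = 1.7

Newton-Raphson formula: x_{n+1} = x_n - f(x_n)/f'(x_n)

Iteration 1:
  f(1.700000) = 0.813000
  f'(1.700000) = 5.670000
  x_1 = 1.700000 - 0.813000/5.670000 = 1.556614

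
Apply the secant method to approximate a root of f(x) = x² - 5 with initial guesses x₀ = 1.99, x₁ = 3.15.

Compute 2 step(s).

f(x) = x² - 5
x₀ = 1.99, x₁ = 3.15

Secant formula: x_{n+1} = x_n - f(x_n)(x_n - x_{n-1})/(f(x_n) - f(x_{n-1}))

Iteration 1:
  f(1.990000) = -1.039900
  f(3.150000) = 4.922500
  x_2 = 3.150000 - 4.922500×(3.150000 - 1.990000)/(4.922500 - (-1.039900))
       = 2.192315
Iteration 2:
  f(3.150000) = 4.922500
  f(2.192315) = -0.193754
  x_3 = 2.192315 - (-0.193754)×(2.192315 - 3.150000)/(-0.193754 - 4.922500)
       = 2.228583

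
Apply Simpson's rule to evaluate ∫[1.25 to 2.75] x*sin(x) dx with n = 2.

f(x) = x*sin(x)
a = 1.25, b = 2.75, n = 2
h = (b - a)/n = 0.750000

Simpson's rule: (h/3)[f(x₀) + 4f(x₁) + 2f(x₂) + ... + f(xₙ)]

x_0 = 1.2500, f(x_0) = 1.186231, coefficient = 1
x_1 = 2.0000, f(x_1) = 1.818595, coefficient = 4
x_2 = 2.7500, f(x_2) = 1.049568, coefficient = 1

I ≈ (0.750000/3) × 9.510178 = 2.377544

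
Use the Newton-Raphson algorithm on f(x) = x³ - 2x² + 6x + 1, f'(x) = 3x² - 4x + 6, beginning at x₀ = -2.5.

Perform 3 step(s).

f(x) = x³ - 2x² + 6x + 1
f'(x) = 3x² - 4x + 6
x₀ = -2.5

Newton-Raphson formula: x_{n+1} = x_n - f(x_n)/f'(x_n)

Iteration 1:
  f(-2.500000) = -42.125000
  f'(-2.500000) = 34.750000
  x_1 = -2.500000 - (-42.125000)/34.750000 = -1.287770
Iteration 2:
  f(-1.287770) = -12.178895
  f'(-1.287770) = 16.126132
  x_2 = -1.287770 - (-12.178895)/16.126132 = -0.532542
Iteration 3:
  f(-0.532542) = -2.913488
  f'(-0.532542) = 8.980975
  x_3 = -0.532542 - (-2.913488)/8.980975 = -0.208136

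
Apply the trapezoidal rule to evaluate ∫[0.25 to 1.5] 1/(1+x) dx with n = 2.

f(x) = 1/(1+x)
a = 0.25, b = 1.5, n = 2
h = (b - a)/n = 0.625000

Trapezoidal rule: (h/2)[f(x₀) + 2f(x₁) + 2f(x₂) + ... + f(xₙ)]

x_0 = 0.2500, f(x_0) = 0.800000, coefficient = 1
x_1 = 0.8750, f(x_1) = 0.533333, coefficient = 2
x_2 = 1.5000, f(x_2) = 0.400000, coefficient = 1

I ≈ (0.625000/2) × 2.266667 = 0.708333
Exact value: 0.693147
Error: 0.015186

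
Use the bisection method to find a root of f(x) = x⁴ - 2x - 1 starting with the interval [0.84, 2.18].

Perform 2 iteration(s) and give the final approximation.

f(x) = x⁴ - 2x - 1
Initial interval: [0.84, 2.18]

Iteration 1:
  c_1 = (0.840000 + 2.180000)/2 = 1.510000
  f(c_1) = f(1.510000) = 1.178856
  f(a) × f(c) < 0, new interval: [0.840000, 1.510000]
Iteration 2:
  c_2 = (0.840000 + 1.510000)/2 = 1.175000
  f(c_2) = f(1.175000) = -1.443875
  f(a) × f(c) ≥ 0, new interval: [1.175000, 1.510000]

After 2 iteration(s), the approximation is c_2 = 1.175000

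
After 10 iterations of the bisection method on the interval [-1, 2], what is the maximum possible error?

Bisection error bound: |error| ≤ (b-a)/2^n
|error| ≤ (2 - (-1))/2^10 = 3/2^10
|error| ≤ 0.0029296875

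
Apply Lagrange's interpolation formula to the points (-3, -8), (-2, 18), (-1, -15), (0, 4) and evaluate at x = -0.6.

Lagrange interpolation formula:
P(x) = Σ yᵢ × Lᵢ(x)
where Lᵢ(x) = Π_{j≠i} (x - xⱼ)/(xᵢ - xⱼ)

L_0(-0.6) = (-0.6 - (-2))/(-3 - (-2)) × (-0.6 - (-1))/(-3 - (-1)) × (-0.6 - 0)/(-3 - 0) = 0.056000
L_1(-0.6) = (-0.6 - (-3))/(-2 - (-3)) × (-0.6 - (-1))/(-2 - (-1)) × (-0.6 - 0)/(-2 - 0) = -0.288000
L_2(-0.6) = (-0.6 - (-3))/(-1 - (-3)) × (-0.6 - (-2))/(-1 - (-2)) × (-0.6 - 0)/(-1 - 0) = 1.008000
L_3(-0.6) = (-0.6 - (-3))/(0 - (-3)) × (-0.6 - (-2))/(0 - (-2)) × (-0.6 - (-1))/(0 - (-1)) = 0.224000

P(-0.6) = (-8)×L_0(-0.6) + 18×L_1(-0.6) + (-15)×L_2(-0.6) + 4×L_3(-0.6)
P(-0.6) = -19.856000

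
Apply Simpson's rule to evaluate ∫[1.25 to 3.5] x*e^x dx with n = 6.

f(x) = x*e^x
a = 1.25, b = 3.5, n = 6
h = (b - a)/n = 0.375000

Simpson's rule: (h/3)[f(x₀) + 4f(x₁) + 2f(x₂) + ... + f(xₙ)]

x_0 = 1.2500, f(x_0) = 4.362929, coefficient = 1
x_1 = 1.6250, f(x_1) = 8.252431, coefficient = 4
x_2 = 2.0000, f(x_2) = 14.778112, coefficient = 2
x_3 = 2.3750, f(x_3) = 25.533656, coefficient = 4
x_4 = 2.7500, f(x_4) = 43.017238, coefficient = 2
x_5 = 3.1250, f(x_5) = 71.124672, coefficient = 4
x_6 = 3.5000, f(x_6) = 115.904082, coefficient = 1

I ≈ (0.375000/3) × 655.500748 = 81.937593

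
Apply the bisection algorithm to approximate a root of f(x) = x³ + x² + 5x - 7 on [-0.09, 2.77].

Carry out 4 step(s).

f(x) = x³ + x² + 5x - 7
Initial interval: [-0.09, 2.77]

Iteration 1:
  c_1 = (-0.090000 + 2.770000)/2 = 1.340000
  f(c_1) = f(1.340000) = 3.901704
  f(a) × f(c) < 0, new interval: [-0.090000, 1.340000]
Iteration 2:
  c_2 = (-0.090000 + 1.340000)/2 = 0.625000
  f(c_2) = f(0.625000) = -3.240234
  f(a) × f(c) ≥ 0, new interval: [0.625000, 1.340000]
Iteration 3:
  c_3 = (0.625000 + 1.340000)/2 = 0.982500
  f(c_3) = f(0.982500) = -0.173780
  f(a) × f(c) ≥ 0, new interval: [0.982500, 1.340000]
Iteration 4:
  c_4 = (0.982500 + 1.340000)/2 = 1.161250
  f(c_4) = f(1.161250) = 1.720699
  f(a) × f(c) < 0, new interval: [0.982500, 1.161250]

After 4 iteration(s), the approximation is c_4 = 1.161250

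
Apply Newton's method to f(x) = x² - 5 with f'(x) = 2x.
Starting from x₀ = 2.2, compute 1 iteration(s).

f(x) = x² - 5
f'(x) = 2x
x₀ = 2.2

Newton-Raphson formula: x_{n+1} = x_n - f(x_n)/f'(x_n)

Iteration 1:
  f(2.200000) = -0.160000
  f'(2.200000) = 4.400000
  x_1 = 2.200000 - (-0.160000)/4.400000 = 2.236364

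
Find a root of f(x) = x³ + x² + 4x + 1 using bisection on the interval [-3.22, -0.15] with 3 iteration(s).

f(x) = x³ + x² + 4x + 1
Initial interval: [-3.22, -0.15]

Iteration 1:
  c_1 = (-3.220000 + (-0.150000))/2 = -1.685000
  f(c_1) = f(-1.685000) = -7.684869
  f(a) × f(c) ≥ 0, new interval: [-1.685000, -0.150000]
Iteration 2:
  c_2 = (-1.685000 + (-0.150000))/2 = -0.917500
  f(c_2) = f(-0.917500) = -2.600551
  f(a) × f(c) ≥ 0, new interval: [-0.917500, -0.150000]
Iteration 3:
  c_3 = (-0.917500 + (-0.150000))/2 = -0.533750
  f(c_3) = f(-0.533750) = -1.002170
  f(a) × f(c) ≥ 0, new interval: [-0.533750, -0.150000]

After 3 iteration(s), the approximation is c_3 = -0.533750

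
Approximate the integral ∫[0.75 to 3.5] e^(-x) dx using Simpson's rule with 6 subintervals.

f(x) = e^(-x)
a = 0.75, b = 3.5, n = 6
h = (b - a)/n = 0.458333

Simpson's rule: (h/3)[f(x₀) + 4f(x₁) + 2f(x₂) + ... + f(xₙ)]

x_0 = 0.7500, f(x_0) = 0.472367, coefficient = 1
x_1 = 1.2083, f(x_1) = 0.298695, coefficient = 4
x_2 = 1.6667, f(x_2) = 0.188876, coefficient = 2
x_3 = 2.1250, f(x_3) = 0.119433, coefficient = 4
x_4 = 2.5833, f(x_4) = 0.075522, coefficient = 2
x_5 = 3.0417, f(x_5) = 0.047755, coefficient = 4
x_6 = 3.5000, f(x_6) = 0.030197, coefficient = 1

I ≈ (0.458333/3) × 2.894890 = 0.442275
Exact value: 0.442169
Error: 0.000106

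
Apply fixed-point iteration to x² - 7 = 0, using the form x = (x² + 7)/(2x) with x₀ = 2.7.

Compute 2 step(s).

Equation: x² - 7 = 0
Fixed-point form: x = (x² + 7)/(2x)
x₀ = 2.7

x_1 = g(2.700000) = 2.646296
x_2 = g(2.646296) = 2.645751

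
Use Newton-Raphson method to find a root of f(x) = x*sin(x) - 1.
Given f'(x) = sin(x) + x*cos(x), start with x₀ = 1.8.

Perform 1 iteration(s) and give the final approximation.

f(x) = x*sin(x) - 1
f'(x) = sin(x) + x*cos(x)
x₀ = 1.8

Newton-Raphson formula: x_{n+1} = x_n - f(x_n)/f'(x_n)

Iteration 1:
  f(1.800000) = 0.752926
  f'(1.800000) = 0.564884
  x_1 = 1.800000 - 0.752926/0.564884 = 0.467114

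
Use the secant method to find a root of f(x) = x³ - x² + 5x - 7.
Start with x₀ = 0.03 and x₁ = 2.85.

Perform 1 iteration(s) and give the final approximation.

f(x) = x³ - x² + 5x - 7
x₀ = 0.03, x₁ = 2.85

Secant formula: x_{n+1} = x_n - f(x_n)(x_n - x_{n-1})/(f(x_n) - f(x_{n-1}))

Iteration 1:
  f(0.030000) = -6.850873
  f(2.850000) = 22.276625
  x_2 = 2.850000 - 22.276625×(2.850000 - 0.030000)/(22.276625 - (-6.850873))
       = 0.693272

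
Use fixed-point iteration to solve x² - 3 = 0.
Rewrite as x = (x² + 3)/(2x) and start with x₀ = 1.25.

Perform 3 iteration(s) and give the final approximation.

Equation: x² - 3 = 0
Fixed-point form: x = (x² + 3)/(2x)
x₀ = 1.25

x_1 = g(1.250000) = 1.825000
x_2 = g(1.825000) = 1.734418
x_3 = g(1.734418) = 1.732052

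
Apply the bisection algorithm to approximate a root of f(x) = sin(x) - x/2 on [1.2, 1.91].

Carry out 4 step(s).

f(x) = sin(x) - x/2
Initial interval: [1.2, 1.91]

Iteration 1:
  c_1 = (1.200000 + 1.910000)/2 = 1.555000
  f(c_1) = f(1.555000) = 0.222375
  f(a) × f(c) ≥ 0, new interval: [1.555000, 1.910000]
Iteration 2:
  c_2 = (1.555000 + 1.910000)/2 = 1.732500
  f(c_2) = f(1.732500) = 0.120704
  f(a) × f(c) ≥ 0, new interval: [1.732500, 1.910000]
Iteration 3:
  c_3 = (1.732500 + 1.910000)/2 = 1.821250
  f(c_3) = f(1.821250) = 0.058175
  f(a) × f(c) ≥ 0, new interval: [1.821250, 1.910000]
Iteration 4:
  c_4 = (1.821250 + 1.910000)/2 = 1.865625
  f(c_4) = f(1.865625) = 0.024039
  f(a) × f(c) ≥ 0, new interval: [1.865625, 1.910000]

After 4 iteration(s), the approximation is c_4 = 1.865625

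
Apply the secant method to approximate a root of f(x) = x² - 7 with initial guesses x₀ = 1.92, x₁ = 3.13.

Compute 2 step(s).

f(x) = x² - 7
x₀ = 1.92, x₁ = 3.13

Secant formula: x_{n+1} = x_n - f(x_n)(x_n - x_{n-1})/(f(x_n) - f(x_{n-1}))

Iteration 1:
  f(1.920000) = -3.313600
  f(3.130000) = 2.796900
  x_2 = 3.130000 - 2.796900×(3.130000 - 1.920000)/(2.796900 - (-3.313600))
       = 2.576158
Iteration 2:
  f(3.130000) = 2.796900
  f(2.576158) = -0.363408
  x_3 = 2.576158 - (-0.363408)×(2.576158 - 3.130000)/(-0.363408 - 2.796900)
       = 2.639845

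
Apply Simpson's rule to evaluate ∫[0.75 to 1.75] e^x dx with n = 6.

f(x) = e^x
a = 0.75, b = 1.75, n = 6
h = (b - a)/n = 0.166667

Simpson's rule: (h/3)[f(x₀) + 4f(x₁) + 2f(x₂) + ... + f(xₙ)]

x_0 = 0.7500, f(x_0) = 2.117000, coefficient = 1
x_1 = 0.9167, f(x_1) = 2.500940, coefficient = 4
x_2 = 1.0833, f(x_2) = 2.954512, coefficient = 2
x_3 = 1.2500, f(x_3) = 3.490343, coefficient = 4
x_4 = 1.4167, f(x_4) = 4.123353, coefficient = 2
x_5 = 1.5833, f(x_5) = 4.871166, coefficient = 4
x_6 = 1.7500, f(x_6) = 5.754603, coefficient = 1

I ≈ (0.166667/3) × 65.477128 = 3.637618
Exact value: 3.637603
Error: 0.000016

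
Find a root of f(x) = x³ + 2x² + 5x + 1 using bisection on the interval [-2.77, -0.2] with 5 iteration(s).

f(x) = x³ + 2x² + 5x + 1
Initial interval: [-2.77, -0.2]

Iteration 1:
  c_1 = (-2.770000 + (-0.200000))/2 = -1.485000
  f(c_1) = f(-1.485000) = -5.289309
  f(a) × f(c) ≥ 0, new interval: [-1.485000, -0.200000]
Iteration 2:
  c_2 = (-1.485000 + (-0.200000))/2 = -0.842500
  f(c_2) = f(-0.842500) = -2.390899
  f(a) × f(c) ≥ 0, new interval: [-0.842500, -0.200000]
Iteration 3:
  c_3 = (-0.842500 + (-0.200000))/2 = -0.521250
  f(c_3) = f(-0.521250) = -1.204471
  f(a) × f(c) ≥ 0, new interval: [-0.521250, -0.200000]
Iteration 4:
  c_4 = (-0.521250 + (-0.200000))/2 = -0.360625
  f(c_4) = f(-0.360625) = -0.589924
  f(a) × f(c) ≥ 0, new interval: [-0.360625, -0.200000]
Iteration 5:
  c_5 = (-0.360625 + (-0.200000))/2 = -0.280312
  f(c_5) = f(-0.280312) = -0.266438
  f(a) × f(c) ≥ 0, new interval: [-0.280312, -0.200000]

After 5 iteration(s), the approximation is c_5 = -0.280312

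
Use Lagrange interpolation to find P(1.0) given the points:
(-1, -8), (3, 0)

Lagrange interpolation formula:
P(x) = Σ yᵢ × Lᵢ(x)
where Lᵢ(x) = Π_{j≠i} (x - xⱼ)/(xᵢ - xⱼ)

L_0(1.0) = (1.0 - 3)/(-1 - 3) = 0.500000
L_1(1.0) = (1.0 - (-1))/(3 - (-1)) = 0.500000

P(1.0) = (-8)×L_0(1.0) + 0×L_1(1.0)
P(1.0) = -4.000000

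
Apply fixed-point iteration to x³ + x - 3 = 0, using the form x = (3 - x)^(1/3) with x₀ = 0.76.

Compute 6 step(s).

Equation: x³ + x - 3 = 0
Fixed-point form: x = (3 - x)^(1/3)
x₀ = 0.76

x_1 = g(0.760000) = 1.308427
x_2 = g(1.308427) = 1.191508
x_3 = g(1.191508) = 1.218350
x_4 = g(1.218350) = 1.212293
x_5 = g(1.212293) = 1.213665
x_6 = g(1.213665) = 1.213354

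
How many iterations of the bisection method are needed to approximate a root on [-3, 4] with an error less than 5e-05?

We need (b-a)/2^n ≤ 5e-05
(4 - (-3))/2^n ≤ 5e-05
7/2^n ≤ 5e-05
2^n ≥ 140000
n ≥ log₂(140000) = 17.10
n ≥ 18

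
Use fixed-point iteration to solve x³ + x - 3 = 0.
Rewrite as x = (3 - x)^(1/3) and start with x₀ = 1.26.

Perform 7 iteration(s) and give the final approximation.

Equation: x³ + x - 3 = 0
Fixed-point form: x = (3 - x)^(1/3)
x₀ = 1.26

x_1 = g(1.260000) = 1.202771
x_2 = g(1.202771) = 1.215816
x_3 = g(1.215816) = 1.212867
x_4 = g(1.212867) = 1.213535
x_5 = g(1.213535) = 1.213384
x_6 = g(1.213384) = 1.213418
x_7 = g(1.213418) = 1.213410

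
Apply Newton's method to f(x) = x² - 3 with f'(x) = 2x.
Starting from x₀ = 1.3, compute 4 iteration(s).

f(x) = x² - 3
f'(x) = 2x
x₀ = 1.3

Newton-Raphson formula: x_{n+1} = x_n - f(x_n)/f'(x_n)

Iteration 1:
  f(1.300000) = -1.310000
  f'(1.300000) = 2.600000
  x_1 = 1.300000 - (-1.310000)/2.600000 = 1.803846
Iteration 2:
  f(1.803846) = 0.253861
  f'(1.803846) = 3.607692
  x_2 = 1.803846 - 0.253861/3.607692 = 1.733480
Iteration 3:
  f(1.733480) = 0.004951
  f'(1.733480) = 3.466959
  x_3 = 1.733480 - 0.004951/3.466959 = 1.732051
Iteration 4:
  f(1.732051) = 0.000002
  f'(1.732051) = 3.464103
  x_4 = 1.732051 - 0.000002/3.464103 = 1.732051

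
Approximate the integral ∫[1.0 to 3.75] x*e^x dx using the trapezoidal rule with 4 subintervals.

f(x) = x*e^x
a = 1.0, b = 3.75, n = 4
h = (b - a)/n = 0.687500

Trapezoidal rule: (h/2)[f(x₀) + 2f(x₁) + 2f(x₂) + ... + f(xₙ)]

x_0 = 1.0000, f(x_0) = 2.718282, coefficient = 1
x_1 = 1.6875, f(x_1) = 9.122539, coefficient = 2
x_2 = 2.3750, f(x_2) = 25.533656, coefficient = 2
x_3 = 3.0625, f(x_3) = 65.479137, coefficient = 2
x_4 = 3.7500, f(x_4) = 159.454058, coefficient = 1

I ≈ (0.687500/2) × 362.443004 = 124.589783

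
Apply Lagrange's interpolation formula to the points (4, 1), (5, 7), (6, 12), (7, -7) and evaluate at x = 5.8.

Lagrange interpolation formula:
P(x) = Σ yᵢ × Lᵢ(x)
where Lᵢ(x) = Π_{j≠i} (x - xⱼ)/(xᵢ - xⱼ)

L_0(5.8) = (5.8 - 5)/(4 - 5) × (5.8 - 6)/(4 - 6) × (5.8 - 7)/(4 - 7) = -0.032000
L_1(5.8) = (5.8 - 4)/(5 - 4) × (5.8 - 6)/(5 - 6) × (5.8 - 7)/(5 - 7) = 0.216000
L_2(5.8) = (5.8 - 4)/(6 - 4) × (5.8 - 5)/(6 - 5) × (5.8 - 7)/(6 - 7) = 0.864000
L_3(5.8) = (5.8 - 4)/(7 - 4) × (5.8 - 5)/(7 - 5) × (5.8 - 6)/(7 - 6) = -0.048000

P(5.8) = 1×L_0(5.8) + 7×L_1(5.8) + 12×L_2(5.8) + (-7)×L_3(5.8)
P(5.8) = 12.184000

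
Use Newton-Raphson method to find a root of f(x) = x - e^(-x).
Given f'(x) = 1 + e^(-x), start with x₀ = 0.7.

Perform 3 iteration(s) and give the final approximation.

f(x) = x - e^(-x)
f'(x) = 1 + e^(-x)
x₀ = 0.7

Newton-Raphson formula: x_{n+1} = x_n - f(x_n)/f'(x_n)

Iteration 1:
  f(0.700000) = 0.203415
  f'(0.700000) = 1.496585
  x_1 = 0.700000 - 0.203415/1.496585 = 0.564081
Iteration 2:
  f(0.564081) = -0.004802
  f'(0.564081) = 1.568883
  x_2 = 0.564081 - (-0.004802)/1.568883 = 0.567142
Iteration 3:
  f(0.567142) = -0.000003
  f'(0.567142) = 1.567144
  x_3 = 0.567142 - (-0.000003)/1.567144 = 0.567143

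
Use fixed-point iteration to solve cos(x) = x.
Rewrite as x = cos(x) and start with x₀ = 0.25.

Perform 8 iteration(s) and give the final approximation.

Equation: cos(x) = x
Fixed-point form: x = cos(x)
x₀ = 0.25

x_1 = g(0.250000) = 0.968912
x_2 = g(0.968912) = 0.566196
x_3 = g(0.566196) = 0.843947
x_4 = g(0.843947) = 0.664518
x_5 = g(0.664518) = 0.787214
x_6 = g(0.787214) = 0.705822
x_7 = g(0.705822) = 0.761079
x_8 = g(0.761079) = 0.724092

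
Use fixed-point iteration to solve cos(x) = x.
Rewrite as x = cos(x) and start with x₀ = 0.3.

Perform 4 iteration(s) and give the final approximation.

Equation: cos(x) = x
Fixed-point form: x = cos(x)
x₀ = 0.3

x_1 = g(0.300000) = 0.955336
x_2 = g(0.955336) = 0.577334
x_3 = g(0.577334) = 0.837921
x_4 = g(0.837921) = 0.669010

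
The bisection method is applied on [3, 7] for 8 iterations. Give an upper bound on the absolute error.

Bisection error bound: |error| ≤ (b-a)/2^n
|error| ≤ (7 - 3)/2^8 = 4/2^8
|error| ≤ 0.0156250000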